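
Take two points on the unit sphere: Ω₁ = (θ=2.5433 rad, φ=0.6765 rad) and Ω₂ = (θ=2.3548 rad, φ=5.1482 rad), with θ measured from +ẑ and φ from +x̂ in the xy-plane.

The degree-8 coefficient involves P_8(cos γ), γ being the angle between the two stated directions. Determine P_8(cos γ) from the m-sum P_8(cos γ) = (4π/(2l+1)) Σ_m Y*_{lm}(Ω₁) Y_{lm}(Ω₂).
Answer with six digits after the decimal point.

Summing Y*_{l m}(θ₁,φ₁)·Y_{l m}(θ₂,φ₂) over m ∈ [−8, 8]; prefactor 4π/(2·8+1) = 0.739198:
  m=-8: (+0.003361-0.003994i) × (-0.030657+0.011014i) = -0.000059+0.000159i  (running Σ = -0.000059+0.000159i)
  m=-7: (-0.000708+0.030624i) × (+0.011797-0.129401i) = +0.003954+0.000453i  (running Σ = +0.003895+0.000612i)
  m=-6: (-0.067508-0.088181i) × (+0.265744+0.154538i) = -0.004313-0.033866i  (running Σ = -0.000417-0.033254i)
  m=-5: (+0.267825+0.065799i) × (-0.375702+0.261612i) = -0.117836+0.045346i  (running Σ = -0.118253+0.012092i)
  m=-4: (-0.418200+0.194633i) × (-0.061230-0.351535i) = +0.094027+0.135095i  (running Σ = -0.024227+0.147187i)
  m=-3: (+0.195785-0.396458i) × (-0.056673-0.015280i) = -0.017154+0.019477i  (running Σ = -0.041380+0.166663i)
  m=-2: (+0.008487+0.038351i) × (+0.246784-0.293484i) = +0.013350+0.006973i  (running Σ = -0.028031+0.173637i)
  m=-1: (+0.313308+0.251552i) × (+0.053114+0.114059i) = -0.012051+0.049097i  (running Σ = -0.040081+0.222733i)
  m=0: (-0.177667-0.000000i) × (+0.348515+0.000000i) = -0.061920-0.000000i  (running Σ = -0.102001+0.222733i)
  m=1: (-0.313308+0.251552i) × (-0.053114+0.114059i) = -0.012051-0.049097i  (running Σ = -0.114051+0.173637i)
  m=2: (+0.008487-0.038351i) × (+0.246784+0.293484i) = +0.013350-0.006973i  (running Σ = -0.100702+0.166663i)
  m=3: (-0.195785-0.396458i) × (+0.056673-0.015280i) = -0.017154-0.019477i  (running Σ = -0.117855+0.147187i)
  m=4: (-0.418200-0.194633i) × (-0.061230+0.351535i) = +0.094027-0.135095i  (running Σ = -0.023828+0.012092i)
  m=5: (-0.267825+0.065799i) × (+0.375702+0.261612i) = -0.117836-0.045346i  (running Σ = -0.141665-0.033254i)
  m=6: (-0.067508+0.088181i) × (+0.265744-0.154538i) = -0.004313+0.033866i  (running Σ = -0.145977+0.000612i)
  m=7: (+0.000708+0.030624i) × (-0.011797-0.129401i) = +0.003954-0.000453i  (running Σ = -0.142023+0.000159i)
  m=8: (+0.003361+0.003994i) × (-0.030657-0.011014i) = -0.000059-0.000159i  (running Σ = -0.142082+0.000000i)
Accumulated sum -0.142082+0.000000i; after 4π/(2l+1) scaling, -0.105027+0.000000i ⇒ P_8 = -0.105027

-0.105027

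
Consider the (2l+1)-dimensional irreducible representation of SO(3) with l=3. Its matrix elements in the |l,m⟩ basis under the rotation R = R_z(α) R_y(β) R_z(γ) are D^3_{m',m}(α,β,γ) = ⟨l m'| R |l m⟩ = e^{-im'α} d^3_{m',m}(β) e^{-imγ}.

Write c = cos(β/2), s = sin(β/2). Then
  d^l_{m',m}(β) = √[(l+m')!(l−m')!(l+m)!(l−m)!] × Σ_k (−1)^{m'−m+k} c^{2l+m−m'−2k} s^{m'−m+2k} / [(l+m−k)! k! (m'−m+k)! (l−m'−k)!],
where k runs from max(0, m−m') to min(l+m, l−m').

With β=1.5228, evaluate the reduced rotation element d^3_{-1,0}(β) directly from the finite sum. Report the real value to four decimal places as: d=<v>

d^3_{-1,0}(β=1.5228) via the finite sum:
Half-angle: c=0.723871, s=0.689936. N=√(2·24·6·6)=41.569219
k: max(0,(0)−(-1))=1 … min(3+(0),3−(-1))=3
  k=1: (−1)^0·41.5692/(12)·0.7239^5·0.6899^1 = +0.475012
  k=2: (−1)^1·41.5692/(4)·0.7239^3·0.6899^3 = -1.294555
  k=3: (−1)^2·41.5692/(12)·0.7239^1·0.6899^5 = +0.392007
d^3_{-1,0}(1.5228) = +0.475012 -1.294555 +0.392007 = -0.427536

d=-0.4275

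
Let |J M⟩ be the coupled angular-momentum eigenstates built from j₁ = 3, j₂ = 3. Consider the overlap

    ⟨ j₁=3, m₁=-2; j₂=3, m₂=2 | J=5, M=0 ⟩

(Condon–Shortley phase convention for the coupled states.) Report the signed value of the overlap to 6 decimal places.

−√(4/21) ≈ -0.436436

j₁+j₂−J=1  J+j₁−j₂=5  J−j₁+j₂=5  j₁+j₂+J+1=12
(j₁±m₁, j₂±m₂, J±M) = (1,5,5,1,5,5)
P² = 480000/7
sum k=0..1:
  [0] +1/14400 = 1/14400
  [1] −1/576 = -1/576
S = -1/600
C² = P²·S² = 4/21 ; C = -0.436436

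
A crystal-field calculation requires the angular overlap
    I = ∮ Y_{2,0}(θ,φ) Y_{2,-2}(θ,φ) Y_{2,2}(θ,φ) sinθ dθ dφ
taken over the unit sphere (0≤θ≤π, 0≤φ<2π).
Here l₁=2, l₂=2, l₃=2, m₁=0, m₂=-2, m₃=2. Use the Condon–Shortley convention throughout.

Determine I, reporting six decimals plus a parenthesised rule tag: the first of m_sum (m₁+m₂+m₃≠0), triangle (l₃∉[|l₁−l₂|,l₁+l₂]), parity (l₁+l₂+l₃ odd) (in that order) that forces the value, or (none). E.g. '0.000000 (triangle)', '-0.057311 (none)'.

Rules hold: Σm=0, L=6 even, 0≤2≤4.
N = 5·5·5 = 125
Δ = 2!·2!·2!/7! = 1/630
Racah Σ t=0..2: t=0:+1/8 t=1:−1/1 t=2:+1/8 = -3/4
⇒ 3j(2 2 2; 0 0 0)² = 2/35, sgn -1
Racah Σ t=0..0: t=0:+1/8 = 1/8
⇒ 3j(2 2 2; 0 -2 2)² = 2/35, sgn +1
4πI² = N·(3j₀)²·(3jₘ)² = 20/49
I = -1·√(0.408163/4π) = -0.18022375
No selection rule forces the value: the integral is nonzero (none).

-0.180224 (none)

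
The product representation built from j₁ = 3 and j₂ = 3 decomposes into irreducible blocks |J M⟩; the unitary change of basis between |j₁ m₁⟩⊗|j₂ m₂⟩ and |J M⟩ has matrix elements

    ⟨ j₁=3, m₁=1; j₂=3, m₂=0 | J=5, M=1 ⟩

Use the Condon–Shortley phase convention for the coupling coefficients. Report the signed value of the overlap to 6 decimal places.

+0.345033  (= +√(5/42))

√[11·1!5!5!/12! · 4!2!3!3!6!4!] = √(69120/7)
  +(−1)^0/∏(0,1,2,3,3,2)! = 1/144  (running 1/144)
  +(−1)^1/∏(1,0,1,2,4,3)! = -1/288  (running 1/288)
⟨..|..⟩ = √(69120/7)·(1/288) = +0.345033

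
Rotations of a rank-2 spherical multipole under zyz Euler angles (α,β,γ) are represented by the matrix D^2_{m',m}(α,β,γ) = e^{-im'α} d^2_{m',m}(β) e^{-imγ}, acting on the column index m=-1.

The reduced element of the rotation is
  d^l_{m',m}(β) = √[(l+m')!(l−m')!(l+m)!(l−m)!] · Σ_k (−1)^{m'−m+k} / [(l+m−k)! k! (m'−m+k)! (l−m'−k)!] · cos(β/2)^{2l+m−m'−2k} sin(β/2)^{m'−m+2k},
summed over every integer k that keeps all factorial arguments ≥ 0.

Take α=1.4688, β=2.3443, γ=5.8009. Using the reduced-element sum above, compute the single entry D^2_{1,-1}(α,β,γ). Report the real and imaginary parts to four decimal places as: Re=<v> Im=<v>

Re=0.1253 Im=0.3133

D^2_{1,-1}(1.4688,2.3443,5.8009) = e^{-i·1·1.4688}·d^2_{1,-1}(2.3443)·e^{-i·-1·5.8009}. Compute d first:
c=cos(2.344300/2)=0.388171, s=sin(2.344300/2)=0.921587; N=√[6·1·1·6]=6.000000
k: max(0,(-1)−(1))=0 … min(2+(-1),2−(1))=1
  k=0: (−1)^2·6.0000/(2)·0.3882^2·0.9216^2 = +0.383920
  k=1: (−1)^3·6.0000/(6)·0.3882^0·0.9216^4 = -0.721350
d^2_{1,-1}(2.3443) = +0.383920 -0.721350 = -0.337430
D = (+0.101820-0.994803i)·(-0.337430)·(+0.885937-0.463805i) = +0.125250+0.313323i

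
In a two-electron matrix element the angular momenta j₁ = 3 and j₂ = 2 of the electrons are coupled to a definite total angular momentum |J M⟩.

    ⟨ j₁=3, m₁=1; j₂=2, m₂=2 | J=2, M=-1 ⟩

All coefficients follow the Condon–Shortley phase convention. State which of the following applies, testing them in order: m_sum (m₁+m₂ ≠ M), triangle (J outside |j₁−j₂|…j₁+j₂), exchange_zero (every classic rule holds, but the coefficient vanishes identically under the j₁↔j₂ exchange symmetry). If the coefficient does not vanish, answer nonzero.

m-sum: m₁+m₂ = 1+2 = 3, M = -1  ✗ ⇒ coefficient is 0

m_sum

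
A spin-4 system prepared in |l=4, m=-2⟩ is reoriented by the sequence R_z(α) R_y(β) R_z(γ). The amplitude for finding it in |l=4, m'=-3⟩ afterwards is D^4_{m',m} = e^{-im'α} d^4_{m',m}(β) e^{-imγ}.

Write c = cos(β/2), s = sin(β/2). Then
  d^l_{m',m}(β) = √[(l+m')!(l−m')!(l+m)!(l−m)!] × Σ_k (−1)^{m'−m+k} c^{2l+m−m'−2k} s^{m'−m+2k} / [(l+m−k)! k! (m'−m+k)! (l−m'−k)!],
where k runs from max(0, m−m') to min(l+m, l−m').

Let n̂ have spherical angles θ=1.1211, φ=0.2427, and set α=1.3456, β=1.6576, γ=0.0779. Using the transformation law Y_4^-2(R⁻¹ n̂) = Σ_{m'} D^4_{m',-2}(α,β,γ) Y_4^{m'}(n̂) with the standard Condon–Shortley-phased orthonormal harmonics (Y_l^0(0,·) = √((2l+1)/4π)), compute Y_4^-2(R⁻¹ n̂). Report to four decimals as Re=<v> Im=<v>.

Need the full column D^4_{m',-2} for m'=−4..4 at α=1.3456, β=1.6576, γ=0.0779.
cos(β/2)=0.675761, sin(β/2)=0.737121
d^4_{-4,-2}: single k=2 term ⇒ +0.273788;  D = +0.201261-0.185618i
d^4_{-3,-2}: k∈[1..2] ⇒ +0.177482 -0.633529 = -0.456047;  D = +0.226517+0.395814i
d^4_{-2,-2}: k∈[0..2] ⇒ +0.043485 -0.620893 +0.923461 = +0.346053;  D = -0.331145+0.100477i
d^4_{-1,-2}: k∈[0..2] ⇒ -0.201245 +1.197257 -0.949703 = +0.046309;  D = +0.003211+0.046197i
d^4_{0,-2}: k∈[0..2] ⇒ +0.490859 -1.557461 +0.694928 = -0.371673;  D = -0.367172-0.057673i
d^4_{1,-2}: k∈[0..2] ⇒ -0.798172 +1.424555 -0.339001 = +0.287382;  D = +0.106862-0.266775i
d^4_{2,-2}: k∈[0..2] ⇒ +0.923461 -0.879022 +0.087159 = +0.131597;  D = -0.108149-0.074976i
d^4_{3,-2}: k∈[0..1] ⇒ -0.753803 +0.298971 = -0.454833;  D = +0.336061-0.306489i
d^4_{4,-2}: single k=0 term ⇒ +0.387612;  D = +0.190646+0.337487i
Y_4^{m'}(θ=1.1211,φ=0.2427) and Σ D·Y over m':
  (+0.2013-0.1856i)·(+0.1644-0.2403i)  (+0.2265+0.3958i)·(+0.2966-0.2645i)  (-0.3311+0.1005i)·(+0.0774-0.0408i)  (+0.0032+0.0462i)·(-0.3015+0.0747i)  (-0.3672-0.0577i)·(-0.1501+0.0000i)  (+0.1069-0.2668i)·(+0.3015+0.0747i)  (-0.1081-0.0750i)·(+0.0774+0.0408i)  (+0.3361-0.3065i)·(-0.2966-0.2645i)  (+0.1906+0.3375i)·(+0.1644+0.2403i)
Y_4^-2(R⁻¹ n̂) = +0.005854+0.015553i

Re=0.0059 Im=0.0156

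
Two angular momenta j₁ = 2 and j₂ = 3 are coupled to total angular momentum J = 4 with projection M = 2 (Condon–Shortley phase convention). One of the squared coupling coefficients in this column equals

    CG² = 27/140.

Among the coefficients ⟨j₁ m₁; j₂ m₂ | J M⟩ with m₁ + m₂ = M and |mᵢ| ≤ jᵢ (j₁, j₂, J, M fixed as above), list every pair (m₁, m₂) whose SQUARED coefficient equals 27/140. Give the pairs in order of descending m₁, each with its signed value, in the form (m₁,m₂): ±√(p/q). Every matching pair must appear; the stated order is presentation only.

Admissible pairs with m₁+m₂ = M = 2: (-1,3), (0,2), (1,1), (2,0)
  (m₁,m₂)=(2,0): CG² = 3/7, CG = +√(3/7)
  (m₁,m₂)=(1,1): CG² = 1/28, CG = +√(1/28)
  (m₁,m₂)=(0,2): CG² = 12/35, CG = −√(12/35)
  (m₁,m₂)=(-1,3): CG² = 27/140, CG = −√(27/140)   ← matches the target
Pairs with CG² = 27/140: (-1,3): −√(27/140)

(-1,3): −√(27/140)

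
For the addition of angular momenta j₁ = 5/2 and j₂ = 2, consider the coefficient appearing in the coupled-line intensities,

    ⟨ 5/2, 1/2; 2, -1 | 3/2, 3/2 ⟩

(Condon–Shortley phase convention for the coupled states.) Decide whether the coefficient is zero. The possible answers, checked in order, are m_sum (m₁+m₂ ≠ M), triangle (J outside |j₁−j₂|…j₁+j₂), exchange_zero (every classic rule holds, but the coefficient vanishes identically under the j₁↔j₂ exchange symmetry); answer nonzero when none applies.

m-sum: m₁+m₂ = 1/2+(-1) = -1/2, M = 3/2  ✗ ⇒ coefficient is 0

m_sum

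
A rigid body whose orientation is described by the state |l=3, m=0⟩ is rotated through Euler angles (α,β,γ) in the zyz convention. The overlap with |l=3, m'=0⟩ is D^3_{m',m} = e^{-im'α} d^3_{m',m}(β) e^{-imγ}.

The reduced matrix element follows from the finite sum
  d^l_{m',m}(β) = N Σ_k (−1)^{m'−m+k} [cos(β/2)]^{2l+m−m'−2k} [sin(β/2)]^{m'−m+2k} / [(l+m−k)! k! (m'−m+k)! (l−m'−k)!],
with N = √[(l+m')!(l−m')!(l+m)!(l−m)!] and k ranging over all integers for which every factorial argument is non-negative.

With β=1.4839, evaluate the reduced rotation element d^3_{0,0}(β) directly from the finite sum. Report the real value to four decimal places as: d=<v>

d=-0.1285

d^3_{0,0}(β=1.4839) via the finite sum:
c=cos(1.483900/2)=0.737152, s=sin(1.483900/2)=0.675727; N=√[6·6·6·6]=36.000000
Admissible k: 0..3 (factorial args all ≥0)
  k=0: (−1)^0·36.0000/(36)·0.7372^6·0.6757^0 = +0.160451
  k=1: (−1)^1·36.0000/(4)·0.7372^4·0.6757^2 = -1.213427
  k=2: (−1)^2·36.0000/(4)·0.7372^2·0.6757^4 = +1.019627
  k=3: (−1)^3·36.0000/(36)·0.7372^0·0.6757^6 = -0.095198
d^3_{0,0}(1.4839) = +0.160451 -1.213427 +1.019627 -0.095198 = -0.128546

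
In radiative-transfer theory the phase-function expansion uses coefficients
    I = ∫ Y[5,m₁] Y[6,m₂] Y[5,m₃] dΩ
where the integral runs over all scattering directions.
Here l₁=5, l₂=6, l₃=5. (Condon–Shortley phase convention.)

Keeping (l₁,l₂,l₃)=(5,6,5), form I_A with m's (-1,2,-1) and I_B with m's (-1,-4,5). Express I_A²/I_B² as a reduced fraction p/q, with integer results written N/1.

112/225

l's match ⇒ only the (l;m) 3-j factors differ between A and B.
A: triangle coeff Δ(5,6,5) = 1/28588560; Σ_t [2,6]: t=2:+1/829440 t=3:−1/25920 t=4:+1/9216 t=5:−1/25920 t=6:+1/829440 = 7/207360; (3j)²=28/2431 [(5 6 5; -1 2 -1)], sign=+1
B: triangle coeff Δ(5,6,5) = 1/28588560; Σ_t [2,2]: t=2:+1/829440 = 1/829440; (3j)²=225/9724 [(5 6 5; -1 -4 5)], sign=+1
I_A²/I_B² = (28/2431)/(225/9724) = 112/225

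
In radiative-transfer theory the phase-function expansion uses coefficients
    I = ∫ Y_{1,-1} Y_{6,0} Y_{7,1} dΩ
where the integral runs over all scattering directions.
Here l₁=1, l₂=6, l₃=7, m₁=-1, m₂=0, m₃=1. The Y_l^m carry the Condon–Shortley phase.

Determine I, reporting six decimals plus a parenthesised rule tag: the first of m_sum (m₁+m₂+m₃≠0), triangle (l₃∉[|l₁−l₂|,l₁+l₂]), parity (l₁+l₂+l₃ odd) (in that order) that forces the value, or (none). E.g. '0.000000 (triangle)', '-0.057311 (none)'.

Checks pass: Σm=0; 14 even; l₃=7∈[5,7].
(2·1+1)(2·6+1)(2·7+1) = 585
Δ: 0! 2! 12! / 15! → 1/1365
sum: t=0:+1/518400 = 1/518400
3j²(1 6 7; 0 0 0) = Δ·Π!·Σ² = 7/195  (sign -1)
sum: t=0:+1/1036800 = 1/1036800
3j²(1 6 7; -1 0 1) = Δ·Π!·Σ² = 4/195  (sign +1)
combine: 4πI² = 585·7/195·4/195 = 28/65
take √, sign -1: I = -0.18514731
No selection rule forces the value: the integral is nonzero (none).

-0.185147 (none)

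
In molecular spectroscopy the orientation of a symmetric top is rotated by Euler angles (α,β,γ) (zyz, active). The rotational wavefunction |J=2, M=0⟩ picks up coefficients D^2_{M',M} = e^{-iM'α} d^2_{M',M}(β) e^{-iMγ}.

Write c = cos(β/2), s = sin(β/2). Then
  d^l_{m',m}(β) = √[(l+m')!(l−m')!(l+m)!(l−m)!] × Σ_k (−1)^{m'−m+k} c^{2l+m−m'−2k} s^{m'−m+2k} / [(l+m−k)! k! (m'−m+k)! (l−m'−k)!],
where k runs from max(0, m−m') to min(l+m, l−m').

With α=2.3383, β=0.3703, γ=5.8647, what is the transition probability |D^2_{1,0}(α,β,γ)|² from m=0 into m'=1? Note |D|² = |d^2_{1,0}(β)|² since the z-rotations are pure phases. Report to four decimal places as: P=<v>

P=0.1707

First d^2_{1,0}(β=0.3703), then the phase factors e^{-i(1)α} and e^{-i(0)γ}:
c=cos(0.370300/2)=0.982909, s=sin(0.370300/2)=0.184094; N=√[6·1·2·2]=4.898979
The bounds max(0,m−m')=0 and min(l+m,l−m')=1 give 2 terms
  k=0: (−1)^1·4.8990/(2)·0.9829^3·0.1841^1 = -0.428208
  k=1: (−1)^2·4.8990/(2)·0.9829^1·0.1841^3 = +0.015021
d^2_{1,0}(0.3703) = -0.428208 +0.015021 = -0.413187
|D^2_{1,0}|² = |d^2_{1,0}(β)|² = (-0.413187)² = 0.170723 (the z-rotation phases have unit modulus)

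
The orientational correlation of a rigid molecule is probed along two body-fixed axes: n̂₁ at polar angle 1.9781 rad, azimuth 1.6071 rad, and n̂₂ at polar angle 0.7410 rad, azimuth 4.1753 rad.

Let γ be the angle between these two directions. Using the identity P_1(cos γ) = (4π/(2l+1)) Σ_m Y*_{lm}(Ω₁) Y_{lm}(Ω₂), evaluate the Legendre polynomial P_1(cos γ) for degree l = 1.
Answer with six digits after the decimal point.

-0.812942

Summing Y*_{l m}(θ₁,φ₁)·Y_{l m}(θ₂,φ₂) over m ∈ [−1, 1]; prefactor 4π/(2·1+1) = 4.188790:
  m=-1: Y*=-0.01151 + 0.31702j  Y=-0.11932 + 0.20038j  product -0.06215 - 0.04014j
  m=+0: Y*=-0.19355 + 0.00000j  Y=0.36049 + 0.00000j  product -0.06977 + 0.00000j
  m=+1: Y*=0.01151 + 0.31702j  Y=0.11932 + 0.20038j  product -0.06215 + 0.04014j
Total Σ_m = -0.19408 + 0.00000j. Multiply by 4.188790: -0.81294 + 0.00000j. P_1(cos γ) = -0.812942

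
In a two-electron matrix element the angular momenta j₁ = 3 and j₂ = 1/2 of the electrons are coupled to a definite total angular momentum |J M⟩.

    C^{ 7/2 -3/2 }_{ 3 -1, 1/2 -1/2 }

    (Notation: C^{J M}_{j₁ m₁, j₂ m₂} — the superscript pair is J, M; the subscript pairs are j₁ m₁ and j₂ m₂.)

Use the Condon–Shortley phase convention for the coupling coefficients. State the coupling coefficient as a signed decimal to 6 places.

triangle: 0!×6!×1!/8! = 720/40320
(j±m)!: 2!×4!×0!×1!×2!×5! = 11520
prefactor² = (2J+1)×Δ×N² = 11520/7
  k=0: +1/(0!×0!×4!×0!×2!×1!) = 1/48
Σ = 1/48  ⇒  CG² = 11520/7×(1/48)² = 5/7
CG = +√(5/7) = +0.845154

+√(5/7) ≈ +0.845154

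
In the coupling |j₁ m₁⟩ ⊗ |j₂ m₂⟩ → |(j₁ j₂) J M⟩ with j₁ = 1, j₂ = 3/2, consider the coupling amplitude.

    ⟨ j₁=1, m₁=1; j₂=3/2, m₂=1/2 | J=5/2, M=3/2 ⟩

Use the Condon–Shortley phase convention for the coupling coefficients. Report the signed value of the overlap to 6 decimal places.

+√(3/5) = +0.774597

j₁+j₂−J=0  J+j₁−j₂=2  J−j₁+j₂=3  j₁+j₂+J+1=6
(j₁±m₁, j₂±m₂, J±M) = (2,0,2,1,4,1)
P² = 48/5
sum k=0..0:
  [0] +1/4 = 1/4
S = 1/4
C² = P²·S² = 3/5 ; C = +0.774597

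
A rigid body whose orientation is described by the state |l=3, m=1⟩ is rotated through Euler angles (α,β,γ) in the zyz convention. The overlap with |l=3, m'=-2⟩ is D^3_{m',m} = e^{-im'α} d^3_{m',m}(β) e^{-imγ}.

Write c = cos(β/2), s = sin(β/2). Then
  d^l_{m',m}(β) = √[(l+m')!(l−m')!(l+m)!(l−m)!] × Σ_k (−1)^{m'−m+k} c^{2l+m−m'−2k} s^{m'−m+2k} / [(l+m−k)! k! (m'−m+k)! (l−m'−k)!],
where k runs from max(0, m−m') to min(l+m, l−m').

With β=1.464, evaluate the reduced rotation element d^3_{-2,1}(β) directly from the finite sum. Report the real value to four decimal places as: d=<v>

d^3_{-2,1}(β=1.4640) via the finite sum:
Half-angle: c=0.743839, s=0.668359. N=√(1·120·24·2)=75.894664
Admissible k: 3..4 (factorial args all ≥0)
  k=3: (−1)^0·75.8947/(12)·0.7438^3·0.6684^3 = +0.777134
  k=4: (−1)^1·75.8947/(24)·0.7438^1·0.6684^5 = -0.313709
d^3_{-2,1}(1.4640) = +0.777134 -0.313709 = +0.463425

d=0.4634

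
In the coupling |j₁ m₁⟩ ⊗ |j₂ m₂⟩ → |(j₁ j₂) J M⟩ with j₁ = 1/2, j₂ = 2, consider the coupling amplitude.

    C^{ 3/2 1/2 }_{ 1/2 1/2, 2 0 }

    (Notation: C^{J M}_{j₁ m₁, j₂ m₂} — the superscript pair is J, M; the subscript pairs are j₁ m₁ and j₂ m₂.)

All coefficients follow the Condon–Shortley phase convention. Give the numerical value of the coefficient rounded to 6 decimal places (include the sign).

j₁+j₂−J=1  J+j₁−j₂=0  J−j₁+j₂=3  j₁+j₂+J+1=5
(j₁±m₁, j₂±m₂, J±M) = (1,0,2,2,2,1)
P² = 8/5
sum k=0..0:
  [0] +1/2 = 1/2
S = 1/2
C² = P²·S² = 2/5 ; C = +0.632456

+0.632456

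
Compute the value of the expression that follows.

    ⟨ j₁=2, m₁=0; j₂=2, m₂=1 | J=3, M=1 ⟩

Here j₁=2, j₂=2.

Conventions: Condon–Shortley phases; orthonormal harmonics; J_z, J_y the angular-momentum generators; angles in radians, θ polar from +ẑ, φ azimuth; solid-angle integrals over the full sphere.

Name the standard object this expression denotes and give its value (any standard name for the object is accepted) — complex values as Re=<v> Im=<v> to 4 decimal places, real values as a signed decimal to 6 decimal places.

Clebsch–Gordan coefficient, −√(1/5) ≈ -0.447214

This is a Clebsch–Gordan (vector-coupling) coefficient.
√[7·1!3!3!/8! · 2!2!3!1!4!2!] = √(36/5)
  +(−1)^0/∏(0,1,2,3,1,0)! = 1/12  (running 1/12)
  +(−1)^1/∏(1,0,1,2,2,1)! = -1/4  (running -1/6)
⟨..|..⟩ = √(36/5)·(-1/6) = -0.447214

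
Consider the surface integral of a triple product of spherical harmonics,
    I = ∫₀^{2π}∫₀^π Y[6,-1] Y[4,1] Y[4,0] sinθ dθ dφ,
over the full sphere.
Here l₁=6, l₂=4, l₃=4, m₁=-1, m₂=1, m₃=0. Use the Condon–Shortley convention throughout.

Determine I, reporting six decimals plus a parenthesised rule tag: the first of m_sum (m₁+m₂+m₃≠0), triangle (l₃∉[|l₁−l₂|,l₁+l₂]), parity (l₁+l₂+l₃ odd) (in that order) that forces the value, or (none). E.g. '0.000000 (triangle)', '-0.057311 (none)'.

Rules hold: Σm=0, L=14 even, 2≤4≤10.
N = 13·9·9 = 1053
Δ = 6!·6!·2!/15! = 1/1261260
Racah Σ t=2..4: t=2:+1/4608 t=3:−1/1296 t=4:+1/4608 = -7/20736
⇒ 3j(6 4 4; 0 0 0)² = 20/1287, sgn -1
Racah Σ t=3..5: t=3:−1/3456 t=4:+1/1728 t=5:−1/11520 = 7/34560
⇒ 3j(6 4 4; -1 1 0)² = 7/858, sgn +1
4πI² = N·(3j₀)²·(3jₘ)² = 210/1573
I = -1·√(0.133503/4π) = -0.10307192
No selection rule forces the value: the integral is nonzero (none).

-0.103072 (none)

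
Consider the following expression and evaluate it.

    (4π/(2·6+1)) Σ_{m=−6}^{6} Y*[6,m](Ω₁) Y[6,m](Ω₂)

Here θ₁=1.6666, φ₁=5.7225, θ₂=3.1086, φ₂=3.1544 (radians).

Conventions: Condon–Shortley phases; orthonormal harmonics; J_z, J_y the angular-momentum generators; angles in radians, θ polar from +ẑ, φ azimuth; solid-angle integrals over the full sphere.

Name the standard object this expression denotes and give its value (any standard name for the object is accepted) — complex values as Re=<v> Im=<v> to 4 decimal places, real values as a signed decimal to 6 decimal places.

This sum is the spherical-harmonic addition theorem: it equals the Legendre polynomial P_l(cos γ) of the angle γ between the two directions.
Expand P_6 via completeness: Σ_{m} conj(Y_{6,m}) at Ω₁ times Y_{6,m} at Ω₂ —
  [-6]  conj(Y_{6,-6})(Ω₁) = -0.458357+0.103711i ; Y_{6,-6}(Ω₂) = +0.000000-0.000000i ; Δ = -0.000000+0.000000i
  [-5]  conj(Y_{6,-5})(Ω₁) = +0.147581+0.051900i ; Y_{6,-5}(Ω₂) = +0.000000-0.000000i ; Δ = +0.000000+0.000000i
  [-4]  conj(Y_{6,-4})(Ω₁) = +0.196106+0.246542i ; Y_{6,-4}(Ω₂) = +0.000004-0.000000i ; Δ = +0.000001+0.000001i
  [-3]  conj(Y_{6,-3})(Ω₁) = -0.019784-0.177083i ; Y_{6,-3}(Ω₂) = +0.000187-0.000007i ; Δ = -0.000005-0.000033i
  [-2]  conj(Y_{6,-2})(Ω₁) = +0.117498-0.243597i ; Y_{6,-2}(Ω₂) = +0.005650-0.000145i ; Δ = +0.000629-0.001393i
  [-1]  conj(Y_{6,-1})(Ω₁) = -0.157080+0.098631i ; Y_{6,-1}(Ω₂) = +0.108118-0.001385i ; Δ = -0.016847+0.010881i
  [+0]  conj(Y_{6,0})(Ω₁) = -0.258435-0.000000i ; Y_{6,0}(Ω₂) = +1.005515+0.000000i ; Δ = -0.259861-0.000000i
  [+1]  conj(Y_{6,1})(Ω₁) = +0.157080+0.098631i ; Y_{6,1}(Ω₂) = -0.108118-0.001385i ; Δ = -0.016847-0.010881i
  [+2]  conj(Y_{6,2})(Ω₁) = +0.117498+0.243597i ; Y_{6,2}(Ω₂) = +0.005650+0.000145i ; Δ = +0.000629+0.001393i
  [+3]  conj(Y_{6,3})(Ω₁) = +0.019784-0.177083i ; Y_{6,3}(Ω₂) = -0.000187-0.000007i ; Δ = -0.000005+0.000033i
  [+4]  conj(Y_{6,4})(Ω₁) = +0.196106-0.246542i ; Y_{6,4}(Ω₂) = +0.000004+0.000000i ; Δ = +0.000001-0.000001i
  [+5]  conj(Y_{6,5})(Ω₁) = -0.147581+0.051900i ; Y_{6,5}(Ω₂) = -0.000000-0.000000i ; Δ = +0.000000-0.000000i
  [+6]  conj(Y_{6,6})(Ω₁) = -0.458357-0.103711i ; Y_{6,6}(Ω₂) = +0.000000+0.000000i ; Δ = -0.000000-0.000000i
Accumulated sum -0.292305+0.000000i; after 4π/(2l+1) scaling, -0.282555+0.000000i ⇒ P_6 = -0.282555

Legendre polynomial (addition theorem), -0.282555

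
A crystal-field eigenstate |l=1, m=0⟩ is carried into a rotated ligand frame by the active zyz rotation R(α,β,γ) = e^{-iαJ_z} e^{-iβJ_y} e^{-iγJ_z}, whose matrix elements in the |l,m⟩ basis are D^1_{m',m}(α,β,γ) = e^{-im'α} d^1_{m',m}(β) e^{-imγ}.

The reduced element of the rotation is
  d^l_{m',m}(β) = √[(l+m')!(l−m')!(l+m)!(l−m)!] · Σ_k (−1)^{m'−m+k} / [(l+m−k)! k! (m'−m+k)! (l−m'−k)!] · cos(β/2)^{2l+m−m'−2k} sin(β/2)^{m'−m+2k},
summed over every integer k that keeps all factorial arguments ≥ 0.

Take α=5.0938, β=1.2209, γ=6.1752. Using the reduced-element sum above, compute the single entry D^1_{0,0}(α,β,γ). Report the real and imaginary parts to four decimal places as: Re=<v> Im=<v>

Re=0.3428 Im=0.0000

First d^1_{0,0}(β=1.2209), then the phase factors e^{-i(0)α} and e^{-i(0)γ}:
c=cos(1.220900/2)=0.819390, s=sin(1.220900/2)=0.573236; N=√[1·1·1·1]=1.000000
Admissible k: 0..1 (factorial args all ≥0)
  k=0: (−1)^0·1.0000/(1)·0.8194^2·0.5732^0 = +0.671400
  k=1: (−1)^1·1.0000/(1)·0.8194^0·0.5732^2 = -0.328600
d^1_{0,0}(1.2209) = +0.671400 -0.328600 = +0.342800
Attach z-rotation phases: D = e^{-i(0)(5.0938)}·(+0.342800)·e^{-i(0)(6.1752)} = +0.342800+0.000000i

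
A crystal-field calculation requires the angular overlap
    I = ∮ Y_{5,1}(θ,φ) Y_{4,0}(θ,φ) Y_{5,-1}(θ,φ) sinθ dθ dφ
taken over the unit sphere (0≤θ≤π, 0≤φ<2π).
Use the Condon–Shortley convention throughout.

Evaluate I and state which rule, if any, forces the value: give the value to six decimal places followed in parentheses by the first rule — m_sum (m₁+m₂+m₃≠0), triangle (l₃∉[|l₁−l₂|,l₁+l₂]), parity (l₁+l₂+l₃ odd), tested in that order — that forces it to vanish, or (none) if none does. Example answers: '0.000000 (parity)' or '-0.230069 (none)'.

m-sum 0 ✓  L=14 even ✓  1≤5≤9 ✓
Π(2lᵢ+1) = 11×9×11 = 1089
triangle coeff Δ(5,4,5) = 1/3153150
Σ_t [0,4]: t=0:+1/69120 t=1:−1/1728 t=2:+1/576 t=3:−1/1728 t=4:+1/69120 = 7/11520
(3j)²=2/143 [(5 4 5; 0 0 0)], sign=-1
Σ_t [0,4]: t=0:+1/27648 t=1:−1/1296 t=2:+1/768 t=3:−1/4320 t=4:+1/414720 = 7/20736
(3j)²=8/1287 [(5 4 5; 1 0 -1)], sign=+1
⇒ 4πI² = 16/169
I = (-1)√(16/169/(4π)) = -0.08679840
No selection rule forces the value: the integral is nonzero (none).

-0.086798 (none)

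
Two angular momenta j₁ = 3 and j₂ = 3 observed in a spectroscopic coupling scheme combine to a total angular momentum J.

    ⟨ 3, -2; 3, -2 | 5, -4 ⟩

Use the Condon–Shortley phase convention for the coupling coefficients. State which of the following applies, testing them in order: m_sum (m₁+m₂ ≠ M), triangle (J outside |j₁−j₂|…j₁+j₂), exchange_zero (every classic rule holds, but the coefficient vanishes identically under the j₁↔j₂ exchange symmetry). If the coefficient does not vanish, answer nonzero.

exchange_zero

m-sum: m₁+m₂ = -2+(-2) = -4, M = -4  ✓
triangle: |j₁−j₂| = 0 ≤ J = 5 ≤ j₁+j₂ = 6  ✓
exchange: j₁=j₂ and m₁=m₂, and (−1)^(j₁+j₂−J) = (−1)^1 = −1 forces ⟨j₁m₁;j₂m₂|JM⟩ = −⟨j₂m₂;j₁m₁|JM⟩ = −⟨j₁m₁;j₂m₂|JM⟩ ⇒ the coefficient vanishes identically
Racah sum check: Σ_k collapses to 0 ⇒ CG = 0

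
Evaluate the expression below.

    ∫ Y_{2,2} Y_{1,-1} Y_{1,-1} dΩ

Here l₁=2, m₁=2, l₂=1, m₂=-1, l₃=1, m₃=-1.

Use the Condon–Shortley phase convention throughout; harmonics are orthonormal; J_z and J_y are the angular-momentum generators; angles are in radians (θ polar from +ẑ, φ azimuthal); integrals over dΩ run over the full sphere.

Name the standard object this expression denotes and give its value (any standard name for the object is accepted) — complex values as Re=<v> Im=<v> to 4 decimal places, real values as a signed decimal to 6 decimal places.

Gaunt coefficient, +0.309019

This is a Gaunt coefficient — the integral of a triple product of spherical harmonics over the sphere.
m-sum 0 ✓  L=4 even ✓  1≤1≤3 ✓
Π(2lᵢ+1) = 5×3×3 = 45
triangle coeff Δ(2,1,1) = 1/30
Σ_t [1,1]: t=1:−1/1 = -1/1
(3j)²=2/15 [(2 1 1; 0 0 0)], sign=+1
Σ_t [0,0]: t=0:+1/4 = 1/4
(3j)²=1/5 [(2 1 1; 2 -1 -1)], sign=+1
⇒ 4πI² = 6/5
I = (+1)√(6/5/(4π)) = 0.30901936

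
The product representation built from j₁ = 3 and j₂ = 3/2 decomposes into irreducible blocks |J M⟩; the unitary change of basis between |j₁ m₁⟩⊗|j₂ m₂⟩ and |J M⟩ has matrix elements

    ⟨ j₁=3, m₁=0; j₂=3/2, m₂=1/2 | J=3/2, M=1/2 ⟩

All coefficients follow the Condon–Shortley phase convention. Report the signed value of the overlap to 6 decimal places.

+0.507093

j₁+j₂−J=3  J+j₁−j₂=3  J−j₁+j₂=0  j₁+j₂+J+1=7
(j₁±m₁, j₂±m₂, J±M) = (3,3,2,1,2,1)
P² = 144/35
sum k=2..2:
  [2] +1/4 = 1/4
S = 1/4
C² = P²·S² = 9/35 ; C = +0.507093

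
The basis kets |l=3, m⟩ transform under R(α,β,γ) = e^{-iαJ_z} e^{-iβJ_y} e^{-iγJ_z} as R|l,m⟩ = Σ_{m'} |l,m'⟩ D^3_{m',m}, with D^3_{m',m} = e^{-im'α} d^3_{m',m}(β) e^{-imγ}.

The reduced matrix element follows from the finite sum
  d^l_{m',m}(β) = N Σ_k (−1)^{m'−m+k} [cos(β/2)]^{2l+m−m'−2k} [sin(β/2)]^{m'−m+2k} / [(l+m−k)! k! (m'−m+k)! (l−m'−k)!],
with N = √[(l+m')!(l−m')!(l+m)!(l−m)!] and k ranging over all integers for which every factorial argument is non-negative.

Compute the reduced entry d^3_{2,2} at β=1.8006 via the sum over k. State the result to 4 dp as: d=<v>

d=-0.4000

d^3_{2,2}(β=1.8006) via the finite sum:
c=cos(1.800600/2)=0.621375, s=sin(1.800600/2)=0.783513; N=√[120·1·120·1]=120.000000
k∈{0,1} keeps every argument non-negative
  k=0: (−1)^0·120.0000/(120)·0.6214^6·0.7835^0 = +0.057560
  k=1: (−1)^1·120.0000/(24)·0.6214^4·0.7835^2 = -0.457591
d^3_{2,2}(1.8006) = +0.057560 -0.457591 = -0.400031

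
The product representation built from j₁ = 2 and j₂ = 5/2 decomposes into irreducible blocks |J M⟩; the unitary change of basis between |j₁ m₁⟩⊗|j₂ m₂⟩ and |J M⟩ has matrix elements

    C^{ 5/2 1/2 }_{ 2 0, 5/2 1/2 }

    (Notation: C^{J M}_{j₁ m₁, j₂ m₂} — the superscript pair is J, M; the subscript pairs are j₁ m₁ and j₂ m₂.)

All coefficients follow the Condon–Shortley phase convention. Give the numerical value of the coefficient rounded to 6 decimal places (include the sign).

triangle: 2!·2!·3!/8! = 24/40320
(j±m)!: 2!·2!·3!·2!·3!·2! = 576
prefactor² = (2J+1)·Δ·N² = 72/35
  k=0: +1/(0!·2!·2!·3!·0!·0!) = 1/24
  k=1: −1/(1!·1!·1!·2!·1!·1!) = -1/2
  k=2: +1/(2!·0!·0!·1!·2!·2!) = 1/8
Σ = -1/3  ⇒  CG² = 72/35·(-1/3)² = 8/35
CG = −√(8/35) = -0.478091

−√(8/35) = -0.478091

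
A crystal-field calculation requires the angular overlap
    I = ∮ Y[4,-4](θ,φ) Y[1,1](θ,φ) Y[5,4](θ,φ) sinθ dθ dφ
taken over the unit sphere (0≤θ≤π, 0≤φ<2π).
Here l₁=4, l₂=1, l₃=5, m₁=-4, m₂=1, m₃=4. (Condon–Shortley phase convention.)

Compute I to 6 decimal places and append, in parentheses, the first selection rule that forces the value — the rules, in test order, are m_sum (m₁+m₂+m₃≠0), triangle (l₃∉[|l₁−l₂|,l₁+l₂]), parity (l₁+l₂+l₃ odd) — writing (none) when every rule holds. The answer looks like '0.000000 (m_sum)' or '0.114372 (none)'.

0.000000 (m_sum)

m-sum = -4 + 1 + 4 = 1 ≠ 0 ⇒ I = 0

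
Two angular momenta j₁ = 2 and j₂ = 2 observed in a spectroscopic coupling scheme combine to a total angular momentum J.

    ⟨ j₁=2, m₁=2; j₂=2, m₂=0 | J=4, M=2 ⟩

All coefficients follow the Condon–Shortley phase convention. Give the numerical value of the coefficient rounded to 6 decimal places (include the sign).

triangle: 0!*4!*4!/9! = 576/362880
(j±m)!: 4!*0!*2!*2!*6!*2! = 138240
prefactor² = (2J+1)*Δ*N² = 13824/7
  k=0: +1/(0!*0!*0!*2!*4!*2!) = 1/96
Σ = 1/96  ⇒  CG² = 13824/7*(1/96)² = 3/14
CG = +√(3/14) = +0.462910

+0.462910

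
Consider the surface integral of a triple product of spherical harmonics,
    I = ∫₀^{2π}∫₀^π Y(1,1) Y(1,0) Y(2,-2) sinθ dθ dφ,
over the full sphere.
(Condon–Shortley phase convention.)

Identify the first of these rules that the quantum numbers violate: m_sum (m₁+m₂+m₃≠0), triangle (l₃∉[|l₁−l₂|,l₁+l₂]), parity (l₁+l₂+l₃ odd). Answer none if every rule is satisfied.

Σmᵢ = -1  ✗
l₃∈[|l₁−l₂|,l₁+l₂]=[0,2], have l₃=2
Σlᵢ = 4 ⇒ even

m_sum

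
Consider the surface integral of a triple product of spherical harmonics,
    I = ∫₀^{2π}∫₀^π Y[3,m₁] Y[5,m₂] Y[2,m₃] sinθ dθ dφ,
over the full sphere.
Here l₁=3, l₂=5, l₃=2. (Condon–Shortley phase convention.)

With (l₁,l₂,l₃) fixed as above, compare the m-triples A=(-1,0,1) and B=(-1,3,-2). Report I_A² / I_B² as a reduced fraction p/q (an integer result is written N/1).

Shared (l₁,l₂,l₃)=(3,5,2): N and (l;000)² cancel in I_A²/I_B².
A: Δ = 6!·0!·4!/11! = 1/2310; Racah Σ t=4..4: t=4:+1/288 = 1/288; ⇒ 3j(3 5 2; -1 0 1)² = 5/231, sgn -1
B: Δ = 6!·0!·4!/11! = 1/2310; Racah Σ t=4..4: t=4:+1/1152 = 1/1152; ⇒ 3j(3 5 2; -1 3 -2)² = 1/33, sgn +1
I_A²/I_B² = (5/231)/(1/33) = 5/7

5/7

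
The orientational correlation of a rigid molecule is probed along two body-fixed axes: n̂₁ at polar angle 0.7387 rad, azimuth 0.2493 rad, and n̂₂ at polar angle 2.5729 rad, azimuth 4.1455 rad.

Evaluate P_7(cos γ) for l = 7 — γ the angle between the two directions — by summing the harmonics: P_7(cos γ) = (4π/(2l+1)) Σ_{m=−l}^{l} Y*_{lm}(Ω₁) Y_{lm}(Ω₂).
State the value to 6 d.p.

Addition theorem: P_7(cos γ) = (4π/15) Σ_m Y*_{lm}(Ω₁) Y_{lm}(Ω₂), m = −7…7:
  [-7]  conj(Y_{7,-7})(Ω₁) = -0.00544 + 0.03090j ; Y_{7,-7}(Ω₂) = -0.00483 + 0.00445j ; Δ = -0.00011 - 0.00017j
  [-6]  conj(Y_{7,-6})(Ω₁) = 0.00966 + 0.12854j ; Y_{7,-6}(Ω₂) = -0.03717 - 0.00988j ; Δ = 0.00091 - 0.00487j
  [-5]  conj(Y_{7,-5})(Ω₁) = 0.09881 + 0.29392j ; Y_{7,-5}(Ω₂) = -0.04135 - 0.13038j ; Δ = 0.03424 - 0.02504j
  [-4]  conj(Y_{7,-4})(Ω₁) = 0.24850 + 0.38464j ; Y_{7,-4}(Ω₂) = 0.20793 - 0.24849j ; Δ = 0.14725 + 0.01823j
  [-3]  conj(Y_{7,-3})(Ω₁) = 0.23896 + 0.22168j ; Y_{7,-3}(Ω₂) = 0.48358 + 0.06316j ; Δ = 0.10156 + 0.12229j
  [-2]  conj(Y_{7,-2})(Ω₁) = -0.11055 - 0.06020j ; Y_{7,-2}(Ω₂) = 0.14539 + 0.31124j ; Δ = 0.00266 - 0.04316j
  [-1]  conj(Y_{7,-1})(Ω₁) = -0.37687 - 0.09595j ; Y_{7,-1}(Ω₂) = 0.09489 - 0.14906j ; Δ = -0.05006 + 0.04707j
  [+0]  conj(Y_{7,0})(Ω₁) = 0.00949 + 0.00000j ; Y_{7,0}(Ω₂) = 0.41122 + 0.00000j ; Δ = 0.00390 + 0.00000j
  [+1]  conj(Y_{7,1})(Ω₁) = 0.37687 - 0.09595j ; Y_{7,1}(Ω₂) = -0.09489 - 0.14906j ; Δ = -0.05006 - 0.04707j
  [+2]  conj(Y_{7,2})(Ω₁) = -0.11055 + 0.06020j ; Y_{7,2}(Ω₂) = 0.14539 - 0.31124j ; Δ = 0.00266 + 0.04316j
  [+3]  conj(Y_{7,3})(Ω₁) = -0.23896 + 0.22168j ; Y_{7,3}(Ω₂) = -0.48358 + 0.06316j ; Δ = 0.10156 - 0.12229j
  [+4]  conj(Y_{7,4})(Ω₁) = 0.24850 - 0.38464j ; Y_{7,4}(Ω₂) = 0.20793 + 0.24849j ; Δ = 0.14725 - 0.01823j
  [+5]  conj(Y_{7,5})(Ω₁) = -0.09881 + 0.29392j ; Y_{7,5}(Ω₂) = 0.04135 - 0.13038j ; Δ = 0.03424 + 0.02504j
  [+6]  conj(Y_{7,6})(Ω₁) = 0.00966 - 0.12854j ; Y_{7,6}(Ω₂) = -0.03717 + 0.00988j ; Δ = 0.00091 + 0.00487j
  [+7]  conj(Y_{7,7})(Ω₁) = 0.00544 + 0.03090j ; Y_{7,7}(Ω₂) = 0.00483 + 0.00445j ; Δ = -0.00011 + 0.00017j
Total Σ_m = 0.47678 - 0.00000j. Multiply by 0.837758: 0.39942 - 0.00000j. P_7(cos γ) = 0.399425

0.399425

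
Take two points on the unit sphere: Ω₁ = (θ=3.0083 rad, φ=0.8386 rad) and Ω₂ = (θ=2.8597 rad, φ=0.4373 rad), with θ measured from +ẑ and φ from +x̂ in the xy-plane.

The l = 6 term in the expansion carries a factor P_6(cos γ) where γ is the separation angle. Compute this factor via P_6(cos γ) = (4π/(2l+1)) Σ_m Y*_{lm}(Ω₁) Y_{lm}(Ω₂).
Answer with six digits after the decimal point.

0.726780

Addition theorem: P_6(cos γ) = (4π/13) Σ_m Y*_{lm}(Ω₁) Y_{lm}(Ω₂), m = −6…6:
  m=-6: (0.000001, -0.000003) × (-0.000194, -0.000111) = (-0.000000, 0.000000)  (running Σ = (-0.000000, 0.000000))
  m=-5: (0.000034, 0.000060) × (0.001546, 0.002186) = (-0.000000, 0.000000)  (running Σ = (-0.000000, 0.000000))
  m=-4: (-0.001067, -0.000230) × (-0.003468, -0.019235) = (-0.000001, 0.000021)  (running Σ = (-0.000001, 0.000021))
  m=-3: (0.009587, -0.006929) × (-0.024649, 0.093071) = (0.000409, 0.001063)  (running Σ = (0.000408, 0.001085))
  m=-2: (-0.009263, 0.086728) × (0.201762, -0.241397) = (0.019067, 0.019734)  (running Σ = (0.019475, 0.020819))
  m=-1: (-0.267520, -0.297615) × (-0.539669, 0.252288) = (0.219457, 0.093121)  (running Σ = (0.238931, 0.113940))
  m=0: (0.835899, -0.000000) × (0.327787, 0.000000) = (0.273997, 0.000000)  (running Σ = (0.512928, 0.113940))
  m=1: (0.267520, -0.297615) × (0.539669, 0.252288) = (0.219457, -0.093121)  (running Σ = (0.732385, 0.020819))
  m=2: (-0.009263, -0.086728) × (0.201762, 0.241397) = (0.019067, -0.019734)  (running Σ = (0.751452, 0.001085))
  m=3: (-0.009587, -0.006929) × (0.024649, 0.093071) = (0.000409, -0.001063)  (running Σ = (0.751860, 0.000021))
  m=4: (-0.001067, 0.000230) × (-0.003468, 0.019235) = (-0.000001, -0.000021)  (running Σ = (0.751860, 0.000000))
  m=5: (-0.000034, 0.000060) × (-0.001546, 0.002186) = (-0.000000, -0.000000)  (running Σ = (0.751859, 0.000000))
  m=6: (0.000001, 0.000003) × (-0.000194, 0.000111) = (-0.000000, -0.000000)  (running Σ = (0.751859, 0.000000))
Accumulated sum (0.751859, 0.000000); after 4π/(2l+1) scaling, (0.726780, 0.000000) ⇒ P_6 = 0.726780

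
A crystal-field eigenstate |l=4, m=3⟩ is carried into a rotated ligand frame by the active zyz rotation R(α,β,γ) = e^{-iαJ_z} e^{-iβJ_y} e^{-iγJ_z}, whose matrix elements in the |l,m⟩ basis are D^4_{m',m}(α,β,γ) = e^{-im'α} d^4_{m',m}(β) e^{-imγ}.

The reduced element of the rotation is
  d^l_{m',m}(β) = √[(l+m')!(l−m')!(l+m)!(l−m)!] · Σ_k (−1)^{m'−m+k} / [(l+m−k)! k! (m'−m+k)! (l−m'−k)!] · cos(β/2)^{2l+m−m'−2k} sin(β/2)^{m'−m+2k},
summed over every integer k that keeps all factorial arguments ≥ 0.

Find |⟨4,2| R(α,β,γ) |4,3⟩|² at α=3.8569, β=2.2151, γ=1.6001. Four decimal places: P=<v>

P=0.0172

First d^4_{2,3}(β=2.2151), then the phase factors e^{-i(2)α} and e^{-i(3)γ}:
c=cos(2.215100/2)=0.446855, s=sin(2.215100/2)=0.894607; N=√[720·2·5040·1]=2693.993318
k∈{1,2} keeps every argument non-negative
  k=1: (−1)^0·2693.9933/(720)·0.4469^7·0.8946^1 = +0.011909
  k=2: (−1)^1·2693.9933/(240)·0.4469^5·0.8946^3 = -0.143190
d^4_{2,3}(2.2151) = +0.011909 -0.143190 = -0.131281
|D^4_{2,3}|² = |d^4_{2,3}(β)|² = (-0.131281)² = 0.017235 (the z-rotation phases have unit modulus)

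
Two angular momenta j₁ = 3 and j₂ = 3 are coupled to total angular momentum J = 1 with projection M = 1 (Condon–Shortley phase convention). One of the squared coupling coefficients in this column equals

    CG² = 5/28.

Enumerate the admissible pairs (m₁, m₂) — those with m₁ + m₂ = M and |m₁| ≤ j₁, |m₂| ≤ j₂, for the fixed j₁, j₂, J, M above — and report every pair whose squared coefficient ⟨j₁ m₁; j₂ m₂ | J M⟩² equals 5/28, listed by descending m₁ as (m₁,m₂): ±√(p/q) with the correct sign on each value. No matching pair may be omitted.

Admissible pairs with m₁+m₂ = M = 1: (-2,3), (-1,2), (0,1), (1,0), (2,-1), (3,-2)
  (m₁,m₂)=(3,-2): CG² = 3/28, CG = +√(3/28)
  (m₁,m₂)=(2,-1): CG² = 5/28, CG = −√(5/28)   ← matches the target
  (m₁,m₂)=(1,0): CG² = 3/14, CG = +√(3/14)
  (m₁,m₂)=(0,1): CG² = 3/14, CG = −√(3/14)
  (m₁,m₂)=(-1,2): CG² = 5/28, CG = +√(5/28)   ← matches the target
  (m₁,m₂)=(-2,3): CG² = 3/28, CG = −√(3/28)
Pairs with CG² = 5/28: (2,-1): −√(5/28); (-1,2): +√(5/28)

(2,-1): −√(5/28); (-1,2): +√(5/28)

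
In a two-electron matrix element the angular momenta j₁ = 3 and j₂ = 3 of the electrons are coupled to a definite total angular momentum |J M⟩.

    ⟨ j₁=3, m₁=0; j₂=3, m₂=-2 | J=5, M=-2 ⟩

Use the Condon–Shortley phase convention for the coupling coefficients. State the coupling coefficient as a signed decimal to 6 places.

√[11·1!5!5!/12! · 3!3!1!5!3!7!] = √(43200)
  +(−1)^0/∏(0,1,3,1,2,4)! = 1/288  (running 1/288)
  +(−1)^1/∏(1,0,2,0,3,5)! = -1/1440  (running 1/360)
⟨..|..⟩ = √(43200)·(1/360) = +0.577350

+√(1/3) ≈ +0.577350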